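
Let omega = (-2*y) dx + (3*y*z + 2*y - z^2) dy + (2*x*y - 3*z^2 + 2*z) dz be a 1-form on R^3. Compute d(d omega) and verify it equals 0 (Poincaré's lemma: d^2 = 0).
d(d omega) = 0

Step 1: d omega = sum_{i<j} (∂f_j/∂x_i - ∂f_i/∂x_j) dx_i ∧ dx_j:
  coeff of dx ∧ dy: 2
  coeff of dx ∧ dz: 2*y
  coeff of dy ∧ dz: 2*x - 3*y + 2*z
Step 2: Apply d again to each 2-form coefficient. The only possible 3-form in R^3 is dx ∧ dy ∧ dz, with coefficient
  ∂(coeff of dy∧dz)/∂x - ∂(coeff of dx∧dz)/∂y + ∂(coeff of dx∧dy)/∂z
  = ∂/∂x (2*x - 3*y + 2*z) - ∂/∂y (2*y) + ∂/∂z (2).
Each of these terms simplifies to sums of mixed partials that cancel in pairs. The result is 0 (by equality of mixed partials for smooth functions — Schwarz / Clairaut).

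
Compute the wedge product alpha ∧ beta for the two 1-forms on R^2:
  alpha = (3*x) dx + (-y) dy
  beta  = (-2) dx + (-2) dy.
alpha ∧ beta = (-6*x - 2*y) dx ∧ dy

Distribute the wedge, using dx_i ∧ dx_j = -dx_j ∧ dx_i and dx_i ∧ dx_i = 0. For each pair (i, j) with i < j, the coefficient of dx_i ∧ dx_j in alpha ∧ beta is (alpha_i * beta_j - alpha_j * beta_i). Collecting: alpha ∧ beta = (-6*x - 2*y) dx ∧ dy.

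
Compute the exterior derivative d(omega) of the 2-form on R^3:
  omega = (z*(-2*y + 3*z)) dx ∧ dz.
d(omega) = (2*z) dx ∧ dy ∧ dz

For a 2-form omega = sum_{i<j} g_{ij} dx_i ∧ dx_j, the exterior derivative is
  d(omega) = sum_{i<j} d(g_{ij}) ∧ dx_i ∧ dx_j = sum_{i<j, k} (∂g_{ij}/∂x_k) dx_k ∧ dx_i ∧ dx_j.
Expand each term, using dx_k ∧ dx_i ∧ dx_j = sgn(permutation) dx_{(a)} ∧ dx_{(b)} ∧ dx_{(c)} with (a < b < c) sorted:
  d(z*(-2*y + 3*z)) includes (∂/∂y)(z*(-2*y + 3*z)) dy = (-2*z) dy, which multiplied by dx ∧ dz gives (2*z) dx ∧ dy ∧ dz
Collecting like 3-forms: d(omega) = (2*z) dx ∧ dy ∧ dz.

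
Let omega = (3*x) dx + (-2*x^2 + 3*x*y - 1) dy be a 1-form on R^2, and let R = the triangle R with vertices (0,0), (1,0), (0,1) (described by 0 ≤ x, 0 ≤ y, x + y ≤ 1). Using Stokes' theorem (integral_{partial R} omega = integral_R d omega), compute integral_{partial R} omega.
integral_(partial R) omega = -1/6

Stokes: integral_partial_R omega = integral_R d omega with d omega = (∂Q/∂x - ∂P/∂y) dx ∧ dy.
  ∂Q/∂x = -4*x + 3*y
  ∂P/∂y = 0
  integrand = ∂Q/∂x - ∂P/∂y = -4*x + 3*y.
Integrating over R: integral_0^1 integral_0^{1-x} (-4*x + 3*y) dy dx = -1/6.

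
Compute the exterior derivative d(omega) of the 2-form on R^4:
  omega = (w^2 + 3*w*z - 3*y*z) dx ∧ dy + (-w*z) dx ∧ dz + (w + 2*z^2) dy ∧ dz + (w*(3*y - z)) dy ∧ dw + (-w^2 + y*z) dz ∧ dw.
d(omega) = (3*w - 3*y) dx ∧ dy ∧ dz + (2*w + 3*z) dx ∧ dy ∧ dw + (-z) dx ∧ dz ∧ dw + (w + z + 1) dy ∧ dz ∧ dw

For a 2-form omega = sum_{i<j} g_{ij} dx_i ∧ dx_j, the exterior derivative is
  d(omega) = sum_{i<j} d(g_{ij}) ∧ dx_i ∧ dx_j = sum_{i<j, k} (∂g_{ij}/∂x_k) dx_k ∧ dx_i ∧ dx_j.
Expand each term, using dx_k ∧ dx_i ∧ dx_j = sgn(permutation) dx_{(a)} ∧ dx_{(b)} ∧ dx_{(c)} with (a < b < c) sorted:
  d(w^2 + 3*w*z - 3*y*z) includes (∂/∂z)(w^2 + 3*w*z - 3*y*z) dz = (3*w - 3*y) dz, which multiplied by dx ∧ dy gives (3*w - 3*y) dx ∧ dy ∧ dz
  d(w^2 + 3*w*z - 3*y*z) includes (∂/∂w)(w^2 + 3*w*z - 3*y*z) dw = (2*w + 3*z) dw, which multiplied by dx ∧ dy gives (2*w + 3*z) dx ∧ dy ∧ dw
  d(-w*z) includes (∂/∂w)(-w*z) dw = (-z) dw, which multiplied by dx ∧ dz gives (-z) dx ∧ dz ∧ dw
  d(w + 2*z^2) includes (∂/∂w)(w + 2*z^2) dw = (1) dw, which multiplied by dy ∧ dz gives (1) dy ∧ dz ∧ dw
  d(w*(3*y - z)) includes (∂/∂z)(w*(3*y - z)) dz = (-w) dz, which multiplied by dy ∧ dw gives (w) dy ∧ dz ∧ dw
  d(-w^2 + y*z) includes (∂/∂y)(-w^2 + y*z) dy = (z) dy, which multiplied by dz ∧ dw gives (z) dy ∧ dz ∧ dw
Collecting like 3-forms: d(omega) = (3*w - 3*y) dx ∧ dy ∧ dz + (2*w + 3*z) dx ∧ dy ∧ dw + (-z) dx ∧ dz ∧ dw + (w + z + 1) dy ∧ dz ∧ dw.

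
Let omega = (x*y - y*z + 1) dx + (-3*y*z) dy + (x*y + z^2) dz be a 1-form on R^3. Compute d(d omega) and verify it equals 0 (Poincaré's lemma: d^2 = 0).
d(d omega) = 0

Step 1: d omega = sum_{i<j} (∂f_j/∂x_i - ∂f_i/∂x_j) dx_i ∧ dx_j:
  coeff of dx ∧ dy: -x + z
  coeff of dx ∧ dz: 2*y
  coeff of dy ∧ dz: x + 3*y
Step 2: Apply d again to each 2-form coefficient. The only possible 3-form in R^3 is dx ∧ dy ∧ dz, with coefficient
  ∂(coeff of dy∧dz)/∂x - ∂(coeff of dx∧dz)/∂y + ∂(coeff of dx∧dy)/∂z
  = ∂/∂x (x + 3*y) - ∂/∂y (2*y) + ∂/∂z (-x + z).
Each of these terms simplifies to sums of mixed partials that cancel in pairs. The result is 0 (by equality of mixed partials for smooth functions — Schwarz / Clairaut).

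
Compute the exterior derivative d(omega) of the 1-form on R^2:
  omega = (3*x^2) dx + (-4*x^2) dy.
d(omega) = (-8*x) dx ∧ dy

For a 1-form omega = sum_i f_i dx_i, the exterior derivative is
  d(omega) = sum_{i < j} (∂f_j/∂x_i - ∂f_i/∂x_j) dx_i ∧ dx_j.
  coefficient of dx ∧ dy: ∂f_2/∂x - ∂f_1/∂y = ∂(-4*x^2)/∂x - ∂(3*x^2)/∂y = -8*x
Assembling: d(omega) = (-8*x) dx ∧ dy.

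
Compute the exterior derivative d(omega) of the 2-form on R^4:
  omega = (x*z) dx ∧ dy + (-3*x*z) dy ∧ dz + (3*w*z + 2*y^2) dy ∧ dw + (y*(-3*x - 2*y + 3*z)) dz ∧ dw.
d(omega) = (x - 3*z) dx ∧ dy ∧ dz + (-3*w - 3*x - 4*y + 3*z) dy ∧ dz ∧ dw + (-3*y) dx ∧ dz ∧ dw

For a 2-form omega = sum_{i<j} g_{ij} dx_i ∧ dx_j, the exterior derivative is
  d(omega) = sum_{i<j} d(g_{ij}) ∧ dx_i ∧ dx_j = sum_{i<j, k} (∂g_{ij}/∂x_k) dx_k ∧ dx_i ∧ dx_j.
Expand each term, using dx_k ∧ dx_i ∧ dx_j = sgn(permutation) dx_{(a)} ∧ dx_{(b)} ∧ dx_{(c)} with (a < b < c) sorted:
  d(x*z) includes (∂/∂z)(x*z) dz = (x) dz, which multiplied by dx ∧ dy gives (x) dx ∧ dy ∧ dz
  d(-3*x*z) includes (∂/∂x)(-3*x*z) dx = (-3*z) dx, which multiplied by dy ∧ dz gives (-3*z) dx ∧ dy ∧ dz
  d(3*w*z + 2*y^2) includes (∂/∂z)(3*w*z + 2*y^2) dz = (3*w) dz, which multiplied by dy ∧ dw gives (-3*w) dy ∧ dz ∧ dw
  d(y*(-3*x - 2*y + 3*z)) includes (∂/∂x)(y*(-3*x - 2*y + 3*z)) dx = (-3*y) dx, which multiplied by dz ∧ dw gives (-3*y) dx ∧ dz ∧ dw
  d(y*(-3*x - 2*y + 3*z)) includes (∂/∂y)(y*(-3*x - 2*y + 3*z)) dy = (-3*x - 4*y + 3*z) dy, which multiplied by dz ∧ dw gives (-3*x - 4*y + 3*z) dy ∧ dz ∧ dw
Collecting like 3-forms: d(omega) = (x - 3*z) dx ∧ dy ∧ dz + (-3*w - 3*x - 4*y + 3*z) dy ∧ dz ∧ dw + (-3*y) dx ∧ dz ∧ dw.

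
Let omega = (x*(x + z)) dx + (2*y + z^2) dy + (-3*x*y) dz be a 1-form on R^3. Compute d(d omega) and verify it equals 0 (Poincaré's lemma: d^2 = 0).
d(d omega) = 0

Step 1: d omega = sum_{i<j} (∂f_j/∂x_i - ∂f_i/∂x_j) dx_i ∧ dx_j:
  coeff of dx ∧ dy: 0
  coeff of dx ∧ dz: -x - 3*y
  coeff of dy ∧ dz: -3*x - 2*z
Step 2: Apply d again to each 2-form coefficient. The only possible 3-form in R^3 is dx ∧ dy ∧ dz, with coefficient
  ∂(coeff of dy∧dz)/∂x - ∂(coeff of dx∧dz)/∂y + ∂(coeff of dx∧dy)/∂z
  = ∂/∂x (-3*x - 2*z) - ∂/∂y (-x - 3*y) + ∂/∂z (0).
Each of these terms simplifies to sums of mixed partials that cancel in pairs. The result is 0 (by equality of mixed partials for smooth functions — Schwarz / Clairaut).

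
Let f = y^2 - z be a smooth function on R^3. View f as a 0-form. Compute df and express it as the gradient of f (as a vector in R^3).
df = (0) dx + (2*y) dy + (-1) dz; grad f = (0, 2*y, -1)

For a 0-form f, d f = (∂f/∂x) dx + (∂f/∂y) dy + (∂f/∂z) dz. The components of the vector representation are exactly the entries of grad f in Cartesian coordinates:
  ∂f/∂x = 0
  ∂f/∂y = 2*y
  ∂f/∂z = -1.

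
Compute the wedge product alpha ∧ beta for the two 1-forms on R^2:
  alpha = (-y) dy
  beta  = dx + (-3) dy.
alpha ∧ beta = (y) dx ∧ dy

Distribute the wedge, using dx_i ∧ dx_j = -dx_j ∧ dx_i and dx_i ∧ dx_i = 0. For each pair (i, j) with i < j, the coefficient of dx_i ∧ dx_j in alpha ∧ beta is (alpha_i * beta_j - alpha_j * beta_i). Collecting: alpha ∧ beta = (y) dx ∧ dy.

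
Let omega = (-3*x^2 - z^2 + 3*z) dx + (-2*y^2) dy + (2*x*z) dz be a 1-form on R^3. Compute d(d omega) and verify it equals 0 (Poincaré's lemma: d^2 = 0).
d(d omega) = 0

Step 1: d omega = sum_{i<j} (∂f_j/∂x_i - ∂f_i/∂x_j) dx_i ∧ dx_j:
  coeff of dx ∧ dy: 0
  coeff of dx ∧ dz: 4*z - 3
  coeff of dy ∧ dz: 0
Step 2: Apply d again to each 2-form coefficient. The only possible 3-form in R^3 is dx ∧ dy ∧ dz, with coefficient
  ∂(coeff of dy∧dz)/∂x - ∂(coeff of dx∧dz)/∂y + ∂(coeff of dx∧dy)/∂z
  = ∂/∂x (0) - ∂/∂y (4*z - 3) + ∂/∂z (0).
Each of these terms simplifies to sums of mixed partials that cancel in pairs. The result is 0 (by equality of mixed partials for smooth functions — Schwarz / Clairaut).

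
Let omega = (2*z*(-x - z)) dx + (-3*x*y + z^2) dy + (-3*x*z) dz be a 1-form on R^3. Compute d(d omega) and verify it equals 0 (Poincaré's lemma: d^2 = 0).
d(d omega) = 0

Step 1: d omega = sum_{i<j} (∂f_j/∂x_i - ∂f_i/∂x_j) dx_i ∧ dx_j:
  coeff of dx ∧ dy: -3*y
  coeff of dx ∧ dz: 2*x + z
  coeff of dy ∧ dz: -2*z
Step 2: Apply d again to each 2-form coefficient. The only possible 3-form in R^3 is dx ∧ dy ∧ dz, with coefficient
  ∂(coeff of dy∧dz)/∂x - ∂(coeff of dx∧dz)/∂y + ∂(coeff of dx∧dy)/∂z
  = ∂/∂x (-2*z) - ∂/∂y (2*x + z) + ∂/∂z (-3*y).
Each of these terms simplifies to sums of mixed partials that cancel in pairs. The result is 0 (by equality of mixed partials for smooth functions — Schwarz / Clairaut).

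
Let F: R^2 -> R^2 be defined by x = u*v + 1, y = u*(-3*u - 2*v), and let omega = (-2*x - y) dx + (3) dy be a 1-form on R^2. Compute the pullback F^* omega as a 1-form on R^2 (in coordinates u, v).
F^* omega = (3*u^2*v - 18*u - 8*v) du + (u*(3*u^2 - 8)) dv

Using F^*(f dg) = (f ∘ F) d(g ∘ F), substitute each coordinate x_i by F_i(u, v) in f_i, and replace dx_i by d F_i = (∂F_i/∂u) du + (∂F_i/∂v) dv.
  For the x component: f_1(F) = 3*u^2 - 2; d F_1 = (v) du + (u) dv
  For the y component: f_2(F) = 3; d F_2 = (-6*u - 2*v) du + (-2*u) dv
Combining and collecting du, dv coefficients:
  coeff of du: 3*u^2*v - 18*u - 8*v
  coeff of dv: u*(3*u^2 - 8)
F^* omega = (3*u^2*v - 18*u - 8*v) du + (u*(3*u^2 - 8)) dv.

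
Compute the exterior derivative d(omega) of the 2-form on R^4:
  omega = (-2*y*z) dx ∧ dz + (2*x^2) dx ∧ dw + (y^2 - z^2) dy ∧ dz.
d(omega) = (2*z) dx ∧ dy ∧ dz

For a 2-form omega = sum_{i<j} g_{ij} dx_i ∧ dx_j, the exterior derivative is
  d(omega) = sum_{i<j} d(g_{ij}) ∧ dx_i ∧ dx_j = sum_{i<j, k} (∂g_{ij}/∂x_k) dx_k ∧ dx_i ∧ dx_j.
Expand each term, using dx_k ∧ dx_i ∧ dx_j = sgn(permutation) dx_{(a)} ∧ dx_{(b)} ∧ dx_{(c)} with (a < b < c) sorted:
  d(-2*y*z) includes (∂/∂y)(-2*y*z) dy = (-2*z) dy, which multiplied by dx ∧ dz gives (2*z) dx ∧ dy ∧ dz
Collecting like 3-forms: d(omega) = (2*z) dx ∧ dy ∧ dz.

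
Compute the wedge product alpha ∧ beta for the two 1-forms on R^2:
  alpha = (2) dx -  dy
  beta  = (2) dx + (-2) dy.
alpha ∧ beta = (-2) dx ∧ dy

Distribute the wedge, using dx_i ∧ dx_j = -dx_j ∧ dx_i and dx_i ∧ dx_i = 0. For each pair (i, j) with i < j, the coefficient of dx_i ∧ dx_j in alpha ∧ beta is (alpha_i * beta_j - alpha_j * beta_i). Collecting: alpha ∧ beta = (-2) dx ∧ dy.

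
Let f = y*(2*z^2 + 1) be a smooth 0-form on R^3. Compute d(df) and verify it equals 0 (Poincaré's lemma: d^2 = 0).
d(df) = 0

Step 1: df = sum_i (∂f/∂x_i) dx_i = (0) dx + (2*z^2 + 1) dy + (4*y*z) dz.
Step 2: Apply d again. Using the 1-form formula, the coefficient of dx ∧ dy in d(df) is ∂^2 f/∂x ∂y - ∂^2 f/∂y ∂x = (0) - (0) = 0 (equality of mixed partials for smooth f).
Similarly for dx ∧ dz and dy ∧ dz — all coefficients vanish. So d(df) = 0.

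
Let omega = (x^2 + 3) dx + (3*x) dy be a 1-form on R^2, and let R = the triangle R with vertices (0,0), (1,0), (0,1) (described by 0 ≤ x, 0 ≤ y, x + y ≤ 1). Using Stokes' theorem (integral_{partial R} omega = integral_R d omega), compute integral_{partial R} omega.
integral_(partial R) omega = 3/2

Stokes: integral_partial_R omega = integral_R d omega with d omega = (∂Q/∂x - ∂P/∂y) dx ∧ dy.
  ∂Q/∂x = 3
  ∂P/∂y = 0
  integrand = ∂Q/∂x - ∂P/∂y = 3.
Integrating over R: integral_0^1 integral_0^{1-x} (3) dy dx = 3/2.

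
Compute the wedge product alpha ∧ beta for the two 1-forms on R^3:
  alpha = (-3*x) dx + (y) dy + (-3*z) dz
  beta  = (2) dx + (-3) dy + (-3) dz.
alpha ∧ beta = (9*x - 2*y) dx ∧ dy + (9*x + 6*z) dx ∧ dz + (-3*y - 9*z) dy ∧ dz

Distribute the wedge, using dx_i ∧ dx_j = -dx_j ∧ dx_i and dx_i ∧ dx_i = 0. For each pair (i, j) with i < j, the coefficient of dx_i ∧ dx_j in alpha ∧ beta is (alpha_i * beta_j - alpha_j * beta_i). Collecting: alpha ∧ beta = (9*x - 2*y) dx ∧ dy + (9*x + 6*z) dx ∧ dz + (-3*y - 9*z) dy ∧ dz.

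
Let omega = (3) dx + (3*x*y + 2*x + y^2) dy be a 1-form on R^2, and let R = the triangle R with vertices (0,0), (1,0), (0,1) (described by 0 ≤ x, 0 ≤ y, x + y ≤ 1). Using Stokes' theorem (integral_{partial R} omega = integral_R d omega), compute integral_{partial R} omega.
integral_(partial R) omega = 3/2

Stokes: integral_partial_R omega = integral_R d omega with d omega = (∂Q/∂x - ∂P/∂y) dx ∧ dy.
  ∂Q/∂x = 3*y + 2
  ∂P/∂y = 0
  integrand = ∂Q/∂x - ∂P/∂y = 3*y + 2.
Integrating over R: integral_0^1 integral_0^{1-x} (3*y + 2) dy dx = 3/2.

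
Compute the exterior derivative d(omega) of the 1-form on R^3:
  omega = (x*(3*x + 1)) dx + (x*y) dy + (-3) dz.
d(omega) = (y) dx ∧ dy

For a 1-form omega = sum_i f_i dx_i, the exterior derivative is
  d(omega) = sum_{i < j} (∂f_j/∂x_i - ∂f_i/∂x_j) dx_i ∧ dx_j.
  coefficient of dx ∧ dy: ∂f_2/∂x - ∂f_1/∂y = ∂(x*y)/∂x - ∂(x*(3*x + 1))/∂y = y
Assembling: d(omega) = (y) dx ∧ dy.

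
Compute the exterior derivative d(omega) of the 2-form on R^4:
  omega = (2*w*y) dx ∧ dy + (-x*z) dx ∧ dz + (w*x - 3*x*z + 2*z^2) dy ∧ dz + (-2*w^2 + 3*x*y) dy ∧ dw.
d(omega) = (5*y) dx ∧ dy ∧ dw + (w - 3*z) dx ∧ dy ∧ dz + (x) dy ∧ dz ∧ dw

For a 2-form omega = sum_{i<j} g_{ij} dx_i ∧ dx_j, the exterior derivative is
  d(omega) = sum_{i<j} d(g_{ij}) ∧ dx_i ∧ dx_j = sum_{i<j, k} (∂g_{ij}/∂x_k) dx_k ∧ dx_i ∧ dx_j.
Expand each term, using dx_k ∧ dx_i ∧ dx_j = sgn(permutation) dx_{(a)} ∧ dx_{(b)} ∧ dx_{(c)} with (a < b < c) sorted:
  d(2*w*y) includes (∂/∂w)(2*w*y) dw = (2*y) dw, which multiplied by dx ∧ dy gives (2*y) dx ∧ dy ∧ dw
  d(w*x - 3*x*z + 2*z^2) includes (∂/∂x)(w*x - 3*x*z + 2*z^2) dx = (w - 3*z) dx, which multiplied by dy ∧ dz gives (w - 3*z) dx ∧ dy ∧ dz
  d(w*x - 3*x*z + 2*z^2) includes (∂/∂w)(w*x - 3*x*z + 2*z^2) dw = (x) dw, which multiplied by dy ∧ dz gives (x) dy ∧ dz ∧ dw
  d(-2*w^2 + 3*x*y) includes (∂/∂x)(-2*w^2 + 3*x*y) dx = (3*y) dx, which multiplied by dy ∧ dw gives (3*y) dx ∧ dy ∧ dw
Collecting like 3-forms: d(omega) = (5*y) dx ∧ dy ∧ dw + (w - 3*z) dx ∧ dy ∧ dz + (x) dy ∧ dz ∧ dw.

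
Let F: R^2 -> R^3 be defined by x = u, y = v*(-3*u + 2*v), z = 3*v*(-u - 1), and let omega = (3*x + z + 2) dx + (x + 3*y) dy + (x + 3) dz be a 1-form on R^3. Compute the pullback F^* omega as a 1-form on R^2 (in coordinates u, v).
F^* omega = (27*u*v^2 - 9*u*v + 3*u - 18*v^3 - 12*v + 2) du + (27*u^2*v - 6*u^2 - 54*u*v^2 + 4*u*v - 12*u + 24*v^3 - 9) dv

Using F^*(f dg) = (f ∘ F) d(g ∘ F), substitute each coordinate x_i by F_i(u, v) in f_i, and replace dx_i by d F_i = (∂F_i/∂u) du + (∂F_i/∂v) dv.
  For the x component: f_1(F) = -3*u*v + 3*u - 3*v + 2; d F_1 = (1) du + (0) dv
  For the y component: f_2(F) = -9*u*v + u + 6*v^2; d F_2 = (-3*v) du + (-3*u + 4*v) dv
  For the z component: f_3(F) = u + 3; d F_3 = (-3*v) du + (-3*u - 3) dv
Combining and collecting du, dv coefficients:
  coeff of du: 27*u*v^2 - 9*u*v + 3*u - 18*v^3 - 12*v + 2
  coeff of dv: 27*u^2*v - 6*u^2 - 54*u*v^2 + 4*u*v - 12*u + 24*v^3 - 9
F^* omega = (27*u*v^2 - 9*u*v + 3*u - 18*v^3 - 12*v + 2) du + (27*u^2*v - 6*u^2 - 54*u*v^2 + 4*u*v - 12*u + 24*v^3 - 9) dv.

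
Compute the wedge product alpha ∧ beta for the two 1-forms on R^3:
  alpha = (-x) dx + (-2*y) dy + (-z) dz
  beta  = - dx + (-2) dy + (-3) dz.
alpha ∧ beta = (2*x - 2*y) dx ∧ dy + (3*x - z) dx ∧ dz + (6*y - 2*z) dy ∧ dz

Distribute the wedge, using dx_i ∧ dx_j = -dx_j ∧ dx_i and dx_i ∧ dx_i = 0. For each pair (i, j) with i < j, the coefficient of dx_i ∧ dx_j in alpha ∧ beta is (alpha_i * beta_j - alpha_j * beta_i). Collecting: alpha ∧ beta = (2*x - 2*y) dx ∧ dy + (3*x - z) dx ∧ dz + (6*y - 2*z) dy ∧ dz.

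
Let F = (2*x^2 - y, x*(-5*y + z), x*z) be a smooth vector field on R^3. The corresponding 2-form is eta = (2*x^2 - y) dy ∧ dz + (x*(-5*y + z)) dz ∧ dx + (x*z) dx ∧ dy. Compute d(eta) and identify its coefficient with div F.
d(eta) = (0) dx ∧ dy ∧ dz; div F = 0

For a 2-form in R^3 of the form above, applying d gives a 3-form with coefficient ∂P/∂x + ∂Q/∂y + ∂R/∂z:
  ∂P/∂x = 4*x
  ∂Q/∂y = -5*x
  ∂R/∂z = x
Sum = 0, which is exactly div F.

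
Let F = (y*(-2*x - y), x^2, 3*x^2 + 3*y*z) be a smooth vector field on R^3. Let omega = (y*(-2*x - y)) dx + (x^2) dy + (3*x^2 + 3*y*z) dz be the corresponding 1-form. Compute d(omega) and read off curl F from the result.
d(omega) = (3*z) dy ∧ dz + (-6*x) dz ∧ dx + (4*x + 2*y) dx ∧ dy; curl F = (3*z, -6*x, 4*x + 2*y)

d omega = sum_{i<j} (∂f_j/∂x_i - ∂f_i/∂x_j) dx_i ∧ dx_j. Under the identification (dy ∧ dz, dz ∧ dx, dx ∧ dy) ↔ (e_x, e_y, e_z), the coefficients are exactly the components of curl F. Compute:
  ∂R/∂y - ∂Q/∂z = (3*z) - (0) = 3*z
  ∂P/∂z - ∂R/∂x = (0) - (6*x) = -6*x
  ∂Q/∂x - ∂P/∂y = (2*x) - (-2*x - 2*y) = 4*x + 2*y.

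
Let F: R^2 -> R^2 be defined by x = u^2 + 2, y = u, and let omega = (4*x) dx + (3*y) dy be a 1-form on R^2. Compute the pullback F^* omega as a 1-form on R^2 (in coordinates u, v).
F^* omega = (u*(8*u^2 + 19)) du

Using F^*(f dg) = (f ∘ F) d(g ∘ F), substitute each coordinate x_i by F_i(u, v) in f_i, and replace dx_i by d F_i = (∂F_i/∂u) du + (∂F_i/∂v) dv.
  For the x component: f_1(F) = 4*u^2 + 8; d F_1 = (2*u) du + (0) dv
  For the y component: f_2(F) = 3*u; d F_2 = (1) du + (0) dv
Combining and collecting du, dv coefficients:
  coeff of du: u*(8*u^2 + 19)
  coeff of dv: 0
F^* omega = (u*(8*u^2 + 19)) du.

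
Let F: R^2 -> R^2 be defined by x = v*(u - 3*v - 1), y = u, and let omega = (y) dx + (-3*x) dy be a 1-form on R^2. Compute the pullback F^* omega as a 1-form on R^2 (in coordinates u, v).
F^* omega = (v*(-2*u + 9*v + 3)) du + (u*(u - 6*v - 1)) dv

Using F^*(f dg) = (f ∘ F) d(g ∘ F), substitute each coordinate x_i by F_i(u, v) in f_i, and replace dx_i by d F_i = (∂F_i/∂u) du + (∂F_i/∂v) dv.
  For the x component: f_1(F) = u; d F_1 = (v) du + (u - 6*v - 1) dv
  For the y component: f_2(F) = 3*v*(-u + 3*v + 1); d F_2 = (1) du + (0) dv
Combining and collecting du, dv coefficients:
  coeff of du: v*(-2*u + 9*v + 3)
  coeff of dv: u*(u - 6*v - 1)
F^* omega = (v*(-2*u + 9*v + 3)) du + (u*(u - 6*v - 1)) dv.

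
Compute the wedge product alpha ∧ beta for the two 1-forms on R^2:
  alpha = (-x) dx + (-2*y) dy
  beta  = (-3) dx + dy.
alpha ∧ beta = (-x - 6*y) dx ∧ dy

Distribute the wedge, using dx_i ∧ dx_j = -dx_j ∧ dx_i and dx_i ∧ dx_i = 0. For each pair (i, j) with i < j, the coefficient of dx_i ∧ dx_j in alpha ∧ beta is (alpha_i * beta_j - alpha_j * beta_i). Collecting: alpha ∧ beta = (-x - 6*y) dx ∧ dy.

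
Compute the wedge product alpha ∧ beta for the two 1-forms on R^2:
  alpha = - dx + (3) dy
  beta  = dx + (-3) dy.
alpha ∧ beta = 0

Distribute the wedge, using dx_i ∧ dx_j = -dx_j ∧ dx_i and dx_i ∧ dx_i = 0. For each pair (i, j) with i < j, the coefficient of dx_i ∧ dx_j in alpha ∧ beta is (alpha_i * beta_j - alpha_j * beta_i). Collecting: alpha ∧ beta = 0.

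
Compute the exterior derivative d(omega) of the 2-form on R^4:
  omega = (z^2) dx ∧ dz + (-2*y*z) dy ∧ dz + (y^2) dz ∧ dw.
d(omega) = (2*y) dy ∧ dz ∧ dw

For a 2-form omega = sum_{i<j} g_{ij} dx_i ∧ dx_j, the exterior derivative is
  d(omega) = sum_{i<j} d(g_{ij}) ∧ dx_i ∧ dx_j = sum_{i<j, k} (∂g_{ij}/∂x_k) dx_k ∧ dx_i ∧ dx_j.
Expand each term, using dx_k ∧ dx_i ∧ dx_j = sgn(permutation) dx_{(a)} ∧ dx_{(b)} ∧ dx_{(c)} with (a < b < c) sorted:
  d(y^2) includes (∂/∂y)(y^2) dy = (2*y) dy, which multiplied by dz ∧ dw gives (2*y) dy ∧ dz ∧ dw
Collecting like 3-forms: d(omega) = (2*y) dy ∧ dz ∧ dw.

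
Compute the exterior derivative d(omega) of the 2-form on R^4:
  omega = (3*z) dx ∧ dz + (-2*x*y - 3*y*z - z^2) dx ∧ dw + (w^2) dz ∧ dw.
d(omega) = (2*x + 3*z) dx ∧ dy ∧ dw + (3*y + 2*z) dx ∧ dz ∧ dw

For a 2-form omega = sum_{i<j} g_{ij} dx_i ∧ dx_j, the exterior derivative is
  d(omega) = sum_{i<j} d(g_{ij}) ∧ dx_i ∧ dx_j = sum_{i<j, k} (∂g_{ij}/∂x_k) dx_k ∧ dx_i ∧ dx_j.
Expand each term, using dx_k ∧ dx_i ∧ dx_j = sgn(permutation) dx_{(a)} ∧ dx_{(b)} ∧ dx_{(c)} with (a < b < c) sorted:
  d(-2*x*y - 3*y*z - z^2) includes (∂/∂y)(-2*x*y - 3*y*z - z^2) dy = (-2*x - 3*z) dy, which multiplied by dx ∧ dw gives (2*x + 3*z) dx ∧ dy ∧ dw
  d(-2*x*y - 3*y*z - z^2) includes (∂/∂z)(-2*x*y - 3*y*z - z^2) dz = (-3*y - 2*z) dz, which multiplied by dx ∧ dw gives (3*y + 2*z) dx ∧ dz ∧ dw
Collecting like 3-forms: d(omega) = (2*x + 3*z) dx ∧ dy ∧ dw + (3*y + 2*z) dx ∧ dz ∧ dw.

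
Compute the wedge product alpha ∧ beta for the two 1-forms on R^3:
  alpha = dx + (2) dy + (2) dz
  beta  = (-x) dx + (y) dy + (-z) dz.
alpha ∧ beta = (2*x + y) dx ∧ dy + (2*x - z) dx ∧ dz + (-2*y - 2*z) dy ∧ dz

Distribute the wedge, using dx_i ∧ dx_j = -dx_j ∧ dx_i and dx_i ∧ dx_i = 0. For each pair (i, j) with i < j, the coefficient of dx_i ∧ dx_j in alpha ∧ beta is (alpha_i * beta_j - alpha_j * beta_i). Collecting: alpha ∧ beta = (2*x + y) dx ∧ dy + (2*x - z) dx ∧ dz + (-2*y - 2*z) dy ∧ dz.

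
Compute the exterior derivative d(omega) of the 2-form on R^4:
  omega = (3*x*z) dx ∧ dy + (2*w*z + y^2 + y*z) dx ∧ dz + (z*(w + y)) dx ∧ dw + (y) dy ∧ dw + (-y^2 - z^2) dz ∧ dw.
d(omega) = (3*x - 2*y - z) dx ∧ dy ∧ dz + (-w - y + 2*z) dx ∧ dz ∧ dw + (-z) dx ∧ dy ∧ dw + (-2*y) dy ∧ dz ∧ dw

For a 2-form omega = sum_{i<j} g_{ij} dx_i ∧ dx_j, the exterior derivative is
  d(omega) = sum_{i<j} d(g_{ij}) ∧ dx_i ∧ dx_j = sum_{i<j, k} (∂g_{ij}/∂x_k) dx_k ∧ dx_i ∧ dx_j.
Expand each term, using dx_k ∧ dx_i ∧ dx_j = sgn(permutation) dx_{(a)} ∧ dx_{(b)} ∧ dx_{(c)} with (a < b < c) sorted:
  d(3*x*z) includes (∂/∂z)(3*x*z) dz = (3*x) dz, which multiplied by dx ∧ dy gives (3*x) dx ∧ dy ∧ dz
  d(2*w*z + y^2 + y*z) includes (∂/∂y)(2*w*z + y^2 + y*z) dy = (2*y + z) dy, which multiplied by dx ∧ dz gives (-2*y - z) dx ∧ dy ∧ dz
  d(2*w*z + y^2 + y*z) includes (∂/∂w)(2*w*z + y^2 + y*z) dw = (2*z) dw, which multiplied by dx ∧ dz gives (2*z) dx ∧ dz ∧ dw
  d(z*(w + y)) includes (∂/∂y)(z*(w + y)) dy = (z) dy, which multiplied by dx ∧ dw gives (-z) dx ∧ dy ∧ dw
  d(z*(w + y)) includes (∂/∂z)(z*(w + y)) dz = (w + y) dz, which multiplied by dx ∧ dw gives (-w - y) dx ∧ dz ∧ dw
  d(-y^2 - z^2) includes (∂/∂y)(-y^2 - z^2) dy = (-2*y) dy, which multiplied by dz ∧ dw gives (-2*y) dy ∧ dz ∧ dw
Collecting like 3-forms: d(omega) = (3*x - 2*y - z) dx ∧ dy ∧ dz + (-w - y + 2*z) dx ∧ dz ∧ dw + (-z) dx ∧ dy ∧ dw + (-2*y) dy ∧ dz ∧ dw.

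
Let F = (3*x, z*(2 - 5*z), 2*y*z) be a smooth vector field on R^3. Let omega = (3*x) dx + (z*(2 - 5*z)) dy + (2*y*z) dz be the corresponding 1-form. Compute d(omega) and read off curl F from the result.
d(omega) = (12*z - 2) dy ∧ dz + (0) dz ∧ dx + (0) dx ∧ dy; curl F = (12*z - 2, 0, 0)

d omega = sum_{i<j} (∂f_j/∂x_i - ∂f_i/∂x_j) dx_i ∧ dx_j. Under the identification (dy ∧ dz, dz ∧ dx, dx ∧ dy) ↔ (e_x, e_y, e_z), the coefficients are exactly the components of curl F. Compute:
  ∂R/∂y - ∂Q/∂z = (2*z) - (2 - 10*z) = 12*z - 2
  ∂P/∂z - ∂R/∂x = (0) - (0) = 0
  ∂Q/∂x - ∂P/∂y = (0) - (0) = 0.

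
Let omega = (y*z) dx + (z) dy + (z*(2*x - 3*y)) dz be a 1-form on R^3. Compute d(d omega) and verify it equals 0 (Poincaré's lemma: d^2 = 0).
d(d omega) = 0

Step 1: d omega = sum_{i<j} (∂f_j/∂x_i - ∂f_i/∂x_j) dx_i ∧ dx_j:
  coeff of dx ∧ dy: -z
  coeff of dx ∧ dz: -y + 2*z
  coeff of dy ∧ dz: -3*z - 1
Step 2: Apply d again to each 2-form coefficient. The only possible 3-form in R^3 is dx ∧ dy ∧ dz, with coefficient
  ∂(coeff of dy∧dz)/∂x - ∂(coeff of dx∧dz)/∂y + ∂(coeff of dx∧dy)/∂z
  = ∂/∂x (-3*z - 1) - ∂/∂y (-y + 2*z) + ∂/∂z (-z).
Each of these terms simplifies to sums of mixed partials that cancel in pairs. The result is 0 (by equality of mixed partials for smooth functions — Schwarz / Clairaut).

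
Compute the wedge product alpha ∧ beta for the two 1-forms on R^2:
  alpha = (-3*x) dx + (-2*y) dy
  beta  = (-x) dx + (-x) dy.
alpha ∧ beta = (x*(3*x - 2*y)) dx ∧ dy

Distribute the wedge, using dx_i ∧ dx_j = -dx_j ∧ dx_i and dx_i ∧ dx_i = 0. For each pair (i, j) with i < j, the coefficient of dx_i ∧ dx_j in alpha ∧ beta is (alpha_i * beta_j - alpha_j * beta_i). Collecting: alpha ∧ beta = (x*(3*x - 2*y)) dx ∧ dy.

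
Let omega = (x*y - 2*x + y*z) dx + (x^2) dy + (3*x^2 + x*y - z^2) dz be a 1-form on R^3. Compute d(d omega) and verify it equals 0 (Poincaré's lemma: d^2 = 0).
d(d omega) = 0

Step 1: d omega = sum_{i<j} (∂f_j/∂x_i - ∂f_i/∂x_j) dx_i ∧ dx_j:
  coeff of dx ∧ dy: x - z
  coeff of dx ∧ dz: 6*x
  coeff of dy ∧ dz: x
Step 2: Apply d again to each 2-form coefficient. The only possible 3-form in R^3 is dx ∧ dy ∧ dz, with coefficient
  ∂(coeff of dy∧dz)/∂x - ∂(coeff of dx∧dz)/∂y + ∂(coeff of dx∧dy)/∂z
  = ∂/∂x (x) - ∂/∂y (6*x) + ∂/∂z (x - z).
Each of these terms simplifies to sums of mixed partials that cancel in pairs. The result is 0 (by equality of mixed partials for smooth functions — Schwarz / Clairaut).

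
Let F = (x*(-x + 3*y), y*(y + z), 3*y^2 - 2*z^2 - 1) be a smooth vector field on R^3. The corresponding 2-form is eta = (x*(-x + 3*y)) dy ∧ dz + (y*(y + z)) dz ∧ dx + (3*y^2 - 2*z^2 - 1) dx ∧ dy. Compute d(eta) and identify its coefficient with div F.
d(eta) = (-2*x + 5*y - 3*z) dx ∧ dy ∧ dz; div F = -2*x + 5*y - 3*z

For a 2-form in R^3 of the form above, applying d gives a 3-form with coefficient ∂P/∂x + ∂Q/∂y + ∂R/∂z:
  ∂P/∂x = -2*x + 3*y
  ∂Q/∂y = 2*y + z
  ∂R/∂z = -4*z
Sum = -2*x + 5*y - 3*z, which is exactly div F.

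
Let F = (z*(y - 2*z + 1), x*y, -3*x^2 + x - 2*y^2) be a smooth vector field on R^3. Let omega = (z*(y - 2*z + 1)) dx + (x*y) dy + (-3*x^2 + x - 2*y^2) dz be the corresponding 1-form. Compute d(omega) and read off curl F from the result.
d(omega) = (-4*y) dy ∧ dz + (6*x + y - 4*z) dz ∧ dx + (y - z) dx ∧ dy; curl F = (-4*y, 6*x + y - 4*z, y - z)

d omega = sum_{i<j} (∂f_j/∂x_i - ∂f_i/∂x_j) dx_i ∧ dx_j. Under the identification (dy ∧ dz, dz ∧ dx, dx ∧ dy) ↔ (e_x, e_y, e_z), the coefficients are exactly the components of curl F. Compute:
  ∂R/∂y - ∂Q/∂z = (-4*y) - (0) = -4*y
  ∂P/∂z - ∂R/∂x = (y - 4*z + 1) - (1 - 6*x) = 6*x + y - 4*z
  ∂Q/∂x - ∂P/∂y = (y) - (z) = y - z.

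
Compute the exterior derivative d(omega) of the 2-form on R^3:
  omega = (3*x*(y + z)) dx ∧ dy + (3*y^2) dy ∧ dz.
d(omega) = (3*x) dx ∧ dy ∧ dz

For a 2-form omega = sum_{i<j} g_{ij} dx_i ∧ dx_j, the exterior derivative is
  d(omega) = sum_{i<j} d(g_{ij}) ∧ dx_i ∧ dx_j = sum_{i<j, k} (∂g_{ij}/∂x_k) dx_k ∧ dx_i ∧ dx_j.
Expand each term, using dx_k ∧ dx_i ∧ dx_j = sgn(permutation) dx_{(a)} ∧ dx_{(b)} ∧ dx_{(c)} with (a < b < c) sorted:
  d(3*x*(y + z)) includes (∂/∂z)(3*x*(y + z)) dz = (3*x) dz, which multiplied by dx ∧ dy gives (3*x) dx ∧ dy ∧ dz
Collecting like 3-forms: d(omega) = (3*x) dx ∧ dy ∧ dz.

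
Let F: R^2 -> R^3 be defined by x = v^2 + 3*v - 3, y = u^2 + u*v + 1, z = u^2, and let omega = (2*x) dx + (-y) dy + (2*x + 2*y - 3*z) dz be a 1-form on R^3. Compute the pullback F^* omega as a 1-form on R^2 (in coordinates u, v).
F^* omega = (-4*u^3 + u^2*v + 3*u*v^2 + 12*u*v - 10*u - v) du + (-u^3 - u^2*v - u + 4*v^3 + 18*v^2 + 6*v - 18) dv

Using F^*(f dg) = (f ∘ F) d(g ∘ F), substitute each coordinate x_i by F_i(u, v) in f_i, and replace dx_i by d F_i = (∂F_i/∂u) du + (∂F_i/∂v) dv.
  For the x component: f_1(F) = 2*v^2 + 6*v - 6; d F_1 = (0) du + (2*v + 3) dv
  For the y component: f_2(F) = -u^2 - u*v - 1; d F_2 = (2*u + v) du + (u) dv
  For the z component: f_3(F) = -u^2 + 2*u*v + 2*v^2 + 6*v - 4; d F_3 = (2*u) du + (0) dv
Combining and collecting du, dv coefficients:
  coeff of du: -4*u^3 + u^2*v + 3*u*v^2 + 12*u*v - 10*u - v
  coeff of dv: -u^3 - u^2*v - u + 4*v^3 + 18*v^2 + 6*v - 18
F^* omega = (-4*u^3 + u^2*v + 3*u*v^2 + 12*u*v - 10*u - v) du + (-u^3 - u^2*v - u + 4*v^3 + 18*v^2 + 6*v - 18) dv.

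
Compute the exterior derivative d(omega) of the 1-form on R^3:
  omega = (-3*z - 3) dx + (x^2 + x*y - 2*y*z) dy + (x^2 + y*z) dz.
d(omega) = (2*x + y) dx ∧ dy + (2*x + 3) dx ∧ dz + (2*y + z) dy ∧ dz

For a 1-form omega = sum_i f_i dx_i, the exterior derivative is
  d(omega) = sum_{i < j} (∂f_j/∂x_i - ∂f_i/∂x_j) dx_i ∧ dx_j.
  coefficient of dx ∧ dy: ∂f_2/∂x - ∂f_1/∂y = ∂(x^2 + x*y - 2*y*z)/∂x - ∂(-3*z - 3)/∂y = 2*x + y
  coefficient of dx ∧ dz: ∂f_3/∂x - ∂f_1/∂z = ∂(x^2 + y*z)/∂x - ∂(-3*z - 3)/∂z = 2*x + 3
  coefficient of dy ∧ dz: ∂f_3/∂y - ∂f_2/∂z = ∂(x^2 + y*z)/∂y - ∂(x^2 + x*y - 2*y*z)/∂z = 2*y + z
Assembling: d(omega) = (2*x + y) dx ∧ dy + (2*x + 3) dx ∧ dz + (2*y + z) dy ∧ dz.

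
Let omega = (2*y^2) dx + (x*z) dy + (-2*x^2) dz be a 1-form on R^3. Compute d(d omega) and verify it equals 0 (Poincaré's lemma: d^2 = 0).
d(d omega) = 0

Step 1: d omega = sum_{i<j} (∂f_j/∂x_i - ∂f_i/∂x_j) dx_i ∧ dx_j:
  coeff of dx ∧ dy: -4*y + z
  coeff of dx ∧ dz: -4*x
  coeff of dy ∧ dz: -x
Step 2: Apply d again to each 2-form coefficient. The only possible 3-form in R^3 is dx ∧ dy ∧ dz, with coefficient
  ∂(coeff of dy∧dz)/∂x - ∂(coeff of dx∧dz)/∂y + ∂(coeff of dx∧dy)/∂z
  = ∂/∂x (-x) - ∂/∂y (-4*x) + ∂/∂z (-4*y + z).
Each of these terms simplifies to sums of mixed partials that cancel in pairs. The result is 0 (by equality of mixed partials for smooth functions — Schwarz / Clairaut).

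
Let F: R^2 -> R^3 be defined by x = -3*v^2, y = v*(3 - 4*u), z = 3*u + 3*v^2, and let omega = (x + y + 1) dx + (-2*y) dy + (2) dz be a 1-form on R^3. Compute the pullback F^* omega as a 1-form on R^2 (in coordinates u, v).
F^* omega = (-32*u*v^2 + 24*v^2 + 6) du + (2*v*(-16*u^2 + 12*u*v + 24*u + 9*v^2 - 9*v - 6)) dv

Using F^*(f dg) = (f ∘ F) d(g ∘ F), substitute each coordinate x_i by F_i(u, v) in f_i, and replace dx_i by d F_i = (∂F_i/∂u) du + (∂F_i/∂v) dv.
  For the x component: f_1(F) = -4*u*v - 3*v^2 + 3*v + 1; d F_1 = (0) du + (-6*v) dv
  For the y component: f_2(F) = 2*v*(4*u - 3); d F_2 = (-4*v) du + (3 - 4*u) dv
  For the z component: f_3(F) = 2; d F_3 = (3) du + (6*v) dv
Combining and collecting du, dv coefficients:
  coeff of du: -32*u*v^2 + 24*v^2 + 6
  coeff of dv: 2*v*(-16*u^2 + 12*u*v + 24*u + 9*v^2 - 9*v - 6)
F^* omega = (-32*u*v^2 + 24*v^2 + 6) du + (2*v*(-16*u^2 + 12*u*v + 24*u + 9*v^2 - 9*v - 6)) dv.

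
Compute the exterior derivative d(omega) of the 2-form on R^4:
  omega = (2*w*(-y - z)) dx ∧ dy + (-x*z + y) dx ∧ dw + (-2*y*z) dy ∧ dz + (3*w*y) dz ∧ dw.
d(omega) = (-2*w) dx ∧ dy ∧ dz + (-2*y - 2*z - 1) dx ∧ dy ∧ dw + (x) dx ∧ dz ∧ dw + (3*w) dy ∧ dz ∧ dw

For a 2-form omega = sum_{i<j} g_{ij} dx_i ∧ dx_j, the exterior derivative is
  d(omega) = sum_{i<j} d(g_{ij}) ∧ dx_i ∧ dx_j = sum_{i<j, k} (∂g_{ij}/∂x_k) dx_k ∧ dx_i ∧ dx_j.
Expand each term, using dx_k ∧ dx_i ∧ dx_j = sgn(permutation) dx_{(a)} ∧ dx_{(b)} ∧ dx_{(c)} with (a < b < c) sorted:
  d(2*w*(-y - z)) includes (∂/∂z)(2*w*(-y - z)) dz = (-2*w) dz, which multiplied by dx ∧ dy gives (-2*w) dx ∧ dy ∧ dz
  d(2*w*(-y - z)) includes (∂/∂w)(2*w*(-y - z)) dw = (-2*y - 2*z) dw, which multiplied by dx ∧ dy gives (-2*y - 2*z) dx ∧ dy ∧ dw
  d(-x*z + y) includes (∂/∂y)(-x*z + y) dy = (1) dy, which multiplied by dx ∧ dw gives (-1) dx ∧ dy ∧ dw
  d(-x*z + y) includes (∂/∂z)(-x*z + y) dz = (-x) dz, which multiplied by dx ∧ dw gives (x) dx ∧ dz ∧ dw
  d(3*w*y) includes (∂/∂y)(3*w*y) dy = (3*w) dy, which multiplied by dz ∧ dw gives (3*w) dy ∧ dz ∧ dw
Collecting like 3-forms: d(omega) = (-2*w) dx ∧ dy ∧ dz + (-2*y - 2*z - 1) dx ∧ dy ∧ dw + (x) dx ∧ dz ∧ dw + (3*w) dy ∧ dz ∧ dw.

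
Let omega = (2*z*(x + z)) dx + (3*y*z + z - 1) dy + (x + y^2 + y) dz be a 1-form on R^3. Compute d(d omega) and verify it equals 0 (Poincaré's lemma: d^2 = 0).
d(d omega) = 0

Step 1: d omega = sum_{i<j} (∂f_j/∂x_i - ∂f_i/∂x_j) dx_i ∧ dx_j:
  coeff of dx ∧ dy: 0
  coeff of dx ∧ dz: -2*x - 4*z + 1
  coeff of dy ∧ dz: -y
Step 2: Apply d again to each 2-form coefficient. The only possible 3-form in R^3 is dx ∧ dy ∧ dz, with coefficient
  ∂(coeff of dy∧dz)/∂x - ∂(coeff of dx∧dz)/∂y + ∂(coeff of dx∧dy)/∂z
  = ∂/∂x (-y) - ∂/∂y (-2*x - 4*z + 1) + ∂/∂z (0).
Each of these terms simplifies to sums of mixed partials that cancel in pairs. The result is 0 (by equality of mixed partials for smooth functions — Schwarz / Clairaut).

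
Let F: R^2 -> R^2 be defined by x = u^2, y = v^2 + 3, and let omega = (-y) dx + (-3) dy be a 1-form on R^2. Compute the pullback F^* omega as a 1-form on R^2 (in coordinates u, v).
F^* omega = (2*u*(-v^2 - 3)) du + (-6*v) dv

Using F^*(f dg) = (f ∘ F) d(g ∘ F), substitute each coordinate x_i by F_i(u, v) in f_i, and replace dx_i by d F_i = (∂F_i/∂u) du + (∂F_i/∂v) dv.
  For the x component: f_1(F) = -v^2 - 3; d F_1 = (2*u) du + (0) dv
  For the y component: f_2(F) = -3; d F_2 = (0) du + (2*v) dv
Combining and collecting du, dv coefficients:
  coeff of du: 2*u*(-v^2 - 3)
  coeff of dv: -6*v
F^* omega = (2*u*(-v^2 - 3)) du + (-6*v) dv.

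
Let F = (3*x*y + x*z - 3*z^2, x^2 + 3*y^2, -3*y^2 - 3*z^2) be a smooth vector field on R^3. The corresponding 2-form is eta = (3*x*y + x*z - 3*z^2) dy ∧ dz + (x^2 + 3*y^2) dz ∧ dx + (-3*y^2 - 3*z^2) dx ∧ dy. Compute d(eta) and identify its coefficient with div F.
d(eta) = (9*y - 5*z) dx ∧ dy ∧ dz; div F = 9*y - 5*z

For a 2-form in R^3 of the form above, applying d gives a 3-form with coefficient ∂P/∂x + ∂Q/∂y + ∂R/∂z:
  ∂P/∂x = 3*y + z
  ∂Q/∂y = 6*y
  ∂R/∂z = -6*z
Sum = 9*y - 5*z, which is exactly div F.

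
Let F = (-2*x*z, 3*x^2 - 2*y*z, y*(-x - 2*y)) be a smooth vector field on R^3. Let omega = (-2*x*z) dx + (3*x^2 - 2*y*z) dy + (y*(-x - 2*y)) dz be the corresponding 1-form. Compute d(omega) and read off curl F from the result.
d(omega) = (-x - 2*y) dy ∧ dz + (-2*x + y) dz ∧ dx + (6*x) dx ∧ dy; curl F = (-x - 2*y, -2*x + y, 6*x)

d omega = sum_{i<j} (∂f_j/∂x_i - ∂f_i/∂x_j) dx_i ∧ dx_j. Under the identification (dy ∧ dz, dz ∧ dx, dx ∧ dy) ↔ (e_x, e_y, e_z), the coefficients are exactly the components of curl F. Compute:
  ∂R/∂y - ∂Q/∂z = (-x - 4*y) - (-2*y) = -x - 2*y
  ∂P/∂z - ∂R/∂x = (-2*x) - (-y) = -2*x + y
  ∂Q/∂x - ∂P/∂y = (6*x) - (0) = 6*x.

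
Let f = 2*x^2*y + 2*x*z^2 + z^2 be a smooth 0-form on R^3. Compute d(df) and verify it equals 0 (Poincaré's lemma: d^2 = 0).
d(df) = 0

Step 1: df = sum_i (∂f/∂x_i) dx_i = (4*x*y + 2*z^2) dx + (2*x^2) dy + (2*z*(2*x + 1)) dz.
Step 2: Apply d again. Using the 1-form formula, the coefficient of dx ∧ dy in d(df) is ∂^2 f/∂x ∂y - ∂^2 f/∂y ∂x = (4*x) - (4*x) = 0 (equality of mixed partials for smooth f).
Similarly for dx ∧ dz and dy ∧ dz — all coefficients vanish. So d(df) = 0.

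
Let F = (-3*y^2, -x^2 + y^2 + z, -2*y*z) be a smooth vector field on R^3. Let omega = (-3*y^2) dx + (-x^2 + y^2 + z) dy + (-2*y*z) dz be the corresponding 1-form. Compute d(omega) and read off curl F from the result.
d(omega) = (-2*z - 1) dy ∧ dz + (0) dz ∧ dx + (-2*x + 6*y) dx ∧ dy; curl F = (-2*z - 1, 0, -2*x + 6*y)

d omega = sum_{i<j} (∂f_j/∂x_i - ∂f_i/∂x_j) dx_i ∧ dx_j. Under the identification (dy ∧ dz, dz ∧ dx, dx ∧ dy) ↔ (e_x, e_y, e_z), the coefficients are exactly the components of curl F. Compute:
  ∂R/∂y - ∂Q/∂z = (-2*z) - (1) = -2*z - 1
  ∂P/∂z - ∂R/∂x = (0) - (0) = 0
  ∂Q/∂x - ∂P/∂y = (-2*x) - (-6*y) = -2*x + 6*y.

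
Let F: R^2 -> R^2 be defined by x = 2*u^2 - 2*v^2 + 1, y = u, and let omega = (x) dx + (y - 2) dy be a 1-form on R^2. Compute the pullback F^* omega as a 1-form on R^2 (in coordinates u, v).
F^* omega = (8*u^3 - 8*u*v^2 + 5*u - 2) du + (4*v*(-2*u^2 + 2*v^2 - 1)) dv

Using F^*(f dg) = (f ∘ F) d(g ∘ F), substitute each coordinate x_i by F_i(u, v) in f_i, and replace dx_i by d F_i = (∂F_i/∂u) du + (∂F_i/∂v) dv.
  For the x component: f_1(F) = 2*u^2 - 2*v^2 + 1; d F_1 = (4*u) du + (-4*v) dv
  For the y component: f_2(F) = u - 2; d F_2 = (1) du + (0) dv
Combining and collecting du, dv coefficients:
  coeff of du: 8*u^3 - 8*u*v^2 + 5*u - 2
  coeff of dv: 4*v*(-2*u^2 + 2*v^2 - 1)
F^* omega = (8*u^3 - 8*u*v^2 + 5*u - 2) du + (4*v*(-2*u^2 + 2*v^2 - 1)) dv.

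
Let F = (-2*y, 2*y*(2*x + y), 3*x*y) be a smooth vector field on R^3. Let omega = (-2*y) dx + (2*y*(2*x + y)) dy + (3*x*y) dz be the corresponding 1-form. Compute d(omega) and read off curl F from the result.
d(omega) = (3*x) dy ∧ dz + (-3*y) dz ∧ dx + (4*y + 2) dx ∧ dy; curl F = (3*x, -3*y, 4*y + 2)

d omega = sum_{i<j} (∂f_j/∂x_i - ∂f_i/∂x_j) dx_i ∧ dx_j. Under the identification (dy ∧ dz, dz ∧ dx, dx ∧ dy) ↔ (e_x, e_y, e_z), the coefficients are exactly the components of curl F. Compute:
  ∂R/∂y - ∂Q/∂z = (3*x) - (0) = 3*x
  ∂P/∂z - ∂R/∂x = (0) - (3*y) = -3*y
  ∂Q/∂x - ∂P/∂y = (4*y) - (-2) = 4*y + 2.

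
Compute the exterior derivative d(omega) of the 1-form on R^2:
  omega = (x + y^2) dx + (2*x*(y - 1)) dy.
d(omega) = (-2) dx ∧ dy

For a 1-form omega = sum_i f_i dx_i, the exterior derivative is
  d(omega) = sum_{i < j} (∂f_j/∂x_i - ∂f_i/∂x_j) dx_i ∧ dx_j.
  coefficient of dx ∧ dy: ∂f_2/∂x - ∂f_1/∂y = ∂(2*x*(y - 1))/∂x - ∂(x + y^2)/∂y = -2
Assembling: d(omega) = (-2) dx ∧ dy.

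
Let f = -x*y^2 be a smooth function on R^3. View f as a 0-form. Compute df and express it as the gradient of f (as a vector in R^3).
df = (-y^2) dx + (-2*x*y) dy + (0) dz; grad f = (-y^2, -2*x*y, 0)

For a 0-form f, d f = (∂f/∂x) dx + (∂f/∂y) dy + (∂f/∂z) dz. The components of the vector representation are exactly the entries of grad f in Cartesian coordinates:
  ∂f/∂x = -y^2
  ∂f/∂y = -2*x*y
  ∂f/∂z = 0.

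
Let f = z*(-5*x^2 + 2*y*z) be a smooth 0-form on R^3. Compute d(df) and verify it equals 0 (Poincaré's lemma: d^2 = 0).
d(df) = 0

Step 1: df = sum_i (∂f/∂x_i) dx_i = (-10*x*z) dx + (2*z^2) dy + (-5*x^2 + 4*y*z) dz.
Step 2: Apply d again. Using the 1-form formula, the coefficient of dx ∧ dy in d(df) is ∂^2 f/∂x ∂y - ∂^2 f/∂y ∂x = (0) - (0) = 0 (equality of mixed partials for smooth f).
Similarly for dx ∧ dz and dy ∧ dz — all coefficients vanish. So d(df) = 0.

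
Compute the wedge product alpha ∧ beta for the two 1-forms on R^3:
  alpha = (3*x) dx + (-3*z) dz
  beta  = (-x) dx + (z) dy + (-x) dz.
alpha ∧ beta = (3*x*z) dx ∧ dy + (-3*x*(x + z)) dx ∧ dz + (3*z^2) dy ∧ dz

Distribute the wedge, using dx_i ∧ dx_j = -dx_j ∧ dx_i and dx_i ∧ dx_i = 0. For each pair (i, j) with i < j, the coefficient of dx_i ∧ dx_j in alpha ∧ beta is (alpha_i * beta_j - alpha_j * beta_i). Collecting: alpha ∧ beta = (3*x*z) dx ∧ dy + (-3*x*(x + z)) dx ∧ dz + (3*z^2) dy ∧ dz.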